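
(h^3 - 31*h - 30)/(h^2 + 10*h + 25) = (h^2 - 5*h - 6)/(h + 5)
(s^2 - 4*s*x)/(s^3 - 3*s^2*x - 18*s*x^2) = (-s + 4*x)/(-s^2 + 3*s*x + 18*x^2)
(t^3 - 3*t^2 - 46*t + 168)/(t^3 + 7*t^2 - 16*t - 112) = (t - 6)/(t + 4)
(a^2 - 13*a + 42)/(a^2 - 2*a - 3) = (-a^2 + 13*a - 42)/(-a^2 + 2*a + 3)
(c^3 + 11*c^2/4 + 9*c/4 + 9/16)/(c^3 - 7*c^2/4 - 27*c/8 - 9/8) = (c + 3/2)/(c - 3)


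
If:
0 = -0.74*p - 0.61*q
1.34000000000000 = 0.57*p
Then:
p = 2.35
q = -2.85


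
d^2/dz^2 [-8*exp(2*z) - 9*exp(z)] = (-32*exp(z) - 9)*exp(z)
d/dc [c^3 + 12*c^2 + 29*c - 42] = 3*c^2 + 24*c + 29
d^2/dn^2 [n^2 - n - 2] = 2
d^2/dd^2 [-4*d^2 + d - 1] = -8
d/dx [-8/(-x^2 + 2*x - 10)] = 16*(1 - x)/(x^2 - 2*x + 10)^2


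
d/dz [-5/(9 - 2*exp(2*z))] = -20*exp(2*z)/(2*exp(2*z) - 9)^2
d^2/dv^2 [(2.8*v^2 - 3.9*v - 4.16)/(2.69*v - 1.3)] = -78.016952/(19.465109*v^3 - 28.22079*v^2 + 13.6383*v - 2.197)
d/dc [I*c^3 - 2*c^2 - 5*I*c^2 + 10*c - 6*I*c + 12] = 3*I*c^2 - 4*c - 10*I*c + 10 - 6*I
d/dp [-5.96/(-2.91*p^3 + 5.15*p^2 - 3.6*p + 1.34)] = (-52.0308*p^2 + 61.388*p - 21.456)/(2.91*p^3 - 5.15*p^2 + 3.6*p - 1.34)^2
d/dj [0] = 0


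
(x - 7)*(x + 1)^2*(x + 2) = x^4 - 3*x^3 - 23*x^2 - 33*x - 14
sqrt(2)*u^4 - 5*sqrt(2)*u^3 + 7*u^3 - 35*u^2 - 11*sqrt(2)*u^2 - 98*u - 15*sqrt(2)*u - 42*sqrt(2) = (u - 7)*(u + 2)*(u + 3*sqrt(2))*(sqrt(2)*u + 1)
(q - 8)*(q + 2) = q^2 - 6*q - 16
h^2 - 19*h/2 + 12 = (h - 8)*(h - 3/2)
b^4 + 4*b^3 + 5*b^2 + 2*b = b*(b + 1)^2*(b + 2)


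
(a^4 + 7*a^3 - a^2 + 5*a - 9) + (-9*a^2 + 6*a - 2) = a^4 + 7*a^3 - 10*a^2 + 11*a - 11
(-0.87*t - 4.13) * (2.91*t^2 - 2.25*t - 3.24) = -2.5317*t^3 - 10.0608*t^2 + 12.1113*t + 13.3812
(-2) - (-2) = 0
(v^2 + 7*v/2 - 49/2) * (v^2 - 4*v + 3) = v^4 - v^3/2 - 71*v^2/2 + 217*v/2 - 147/2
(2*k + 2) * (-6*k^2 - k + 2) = -12*k^3 - 14*k^2 + 2*k + 4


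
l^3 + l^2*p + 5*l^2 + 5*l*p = l*(l + 5)*(l + p)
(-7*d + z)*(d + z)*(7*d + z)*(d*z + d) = -49*d^4*z - 49*d^4 - 49*d^3*z^2 - 49*d^3*z + d^2*z^3 + d^2*z^2 + d*z^4 + d*z^3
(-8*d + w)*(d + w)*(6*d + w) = -48*d^3 - 50*d^2*w - d*w^2 + w^3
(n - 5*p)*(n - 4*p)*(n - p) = n^3 - 10*n^2*p + 29*n*p^2 - 20*p^3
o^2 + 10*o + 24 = (o + 4)*(o + 6)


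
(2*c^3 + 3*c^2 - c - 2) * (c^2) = 2*c^5 + 3*c^4 - c^3 - 2*c^2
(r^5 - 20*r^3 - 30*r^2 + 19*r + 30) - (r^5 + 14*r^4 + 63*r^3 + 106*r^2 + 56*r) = -14*r^4 - 83*r^3 - 136*r^2 - 37*r + 30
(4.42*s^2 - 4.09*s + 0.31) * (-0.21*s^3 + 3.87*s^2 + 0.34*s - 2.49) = -0.9282*s^5 + 17.9643*s^4 - 14.3906*s^3 - 11.1967*s^2 + 10.2895*s - 0.7719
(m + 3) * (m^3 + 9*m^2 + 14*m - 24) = m^4 + 12*m^3 + 41*m^2 + 18*m - 72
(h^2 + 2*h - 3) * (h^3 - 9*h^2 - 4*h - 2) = h^5 - 7*h^4 - 25*h^3 + 17*h^2 + 8*h + 6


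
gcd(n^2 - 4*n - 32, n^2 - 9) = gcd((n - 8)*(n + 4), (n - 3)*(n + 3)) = 1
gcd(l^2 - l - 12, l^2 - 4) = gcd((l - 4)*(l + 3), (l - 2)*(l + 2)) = 1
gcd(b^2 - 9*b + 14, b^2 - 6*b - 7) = b - 7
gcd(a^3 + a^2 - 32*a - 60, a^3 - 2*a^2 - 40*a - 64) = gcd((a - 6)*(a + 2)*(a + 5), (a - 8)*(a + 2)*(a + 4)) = a + 2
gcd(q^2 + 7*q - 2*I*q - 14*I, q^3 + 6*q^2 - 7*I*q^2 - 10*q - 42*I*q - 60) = q - 2*I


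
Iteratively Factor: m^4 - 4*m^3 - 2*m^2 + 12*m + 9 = (m + 1)*(m^3 - 5*m^2 + 3*m + 9) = (m - 3)*(m + 1)*(m^2 - 2*m - 3) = (m - 3)*(m + 1)^2*(m - 3)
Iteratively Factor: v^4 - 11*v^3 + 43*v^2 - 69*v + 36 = (v - 4)*(v^3 - 7*v^2 + 15*v - 9) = (v - 4)*(v - 3)*(v^2 - 4*v + 3) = (v - 4)*(v - 3)^2*(v - 1)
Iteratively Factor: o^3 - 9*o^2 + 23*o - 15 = (o - 3)*(o^2 - 6*o + 5) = (o - 3)*(o - 1)*(o - 5)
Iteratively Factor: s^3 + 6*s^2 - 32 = (s - 2)*(s^2 + 8*s + 16) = (s - 2)*(s + 4)*(s + 4)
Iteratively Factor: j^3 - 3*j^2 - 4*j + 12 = (j + 2)*(j^2 - 5*j + 6) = (j - 3)*(j + 2)*(j - 2)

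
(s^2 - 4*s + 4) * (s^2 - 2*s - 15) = s^4 - 6*s^3 - 3*s^2 + 52*s - 60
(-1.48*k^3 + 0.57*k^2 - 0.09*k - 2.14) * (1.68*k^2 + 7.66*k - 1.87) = -2.4864*k^5 - 10.3792*k^4 + 6.9826*k^3 - 5.3505*k^2 - 16.2241*k + 4.0018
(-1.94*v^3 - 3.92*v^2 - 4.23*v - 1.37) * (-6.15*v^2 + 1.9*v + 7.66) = 11.931*v^5 + 20.422*v^4 + 3.70610000000001*v^3 - 29.6387*v^2 - 35.0048*v - 10.4942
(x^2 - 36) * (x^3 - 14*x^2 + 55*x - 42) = x^5 - 14*x^4 + 19*x^3 + 462*x^2 - 1980*x + 1512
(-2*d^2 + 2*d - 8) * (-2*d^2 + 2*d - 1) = 4*d^4 - 8*d^3 + 22*d^2 - 18*d + 8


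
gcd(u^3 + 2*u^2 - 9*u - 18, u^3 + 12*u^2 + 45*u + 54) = u + 3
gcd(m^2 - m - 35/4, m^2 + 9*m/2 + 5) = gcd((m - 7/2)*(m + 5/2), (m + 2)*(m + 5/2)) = m + 5/2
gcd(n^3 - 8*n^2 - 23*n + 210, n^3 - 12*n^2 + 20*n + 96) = n - 6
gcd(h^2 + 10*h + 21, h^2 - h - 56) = h + 7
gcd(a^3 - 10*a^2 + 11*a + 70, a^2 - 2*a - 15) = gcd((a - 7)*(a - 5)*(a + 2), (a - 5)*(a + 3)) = a - 5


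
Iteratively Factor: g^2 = (g)*(g)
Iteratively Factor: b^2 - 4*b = (b)*(b - 4)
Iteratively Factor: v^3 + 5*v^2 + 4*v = (v)*(v^2 + 5*v + 4) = v*(v + 1)*(v + 4)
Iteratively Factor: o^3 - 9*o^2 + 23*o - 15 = (o - 3)*(o^2 - 6*o + 5) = (o - 5)*(o - 3)*(o - 1)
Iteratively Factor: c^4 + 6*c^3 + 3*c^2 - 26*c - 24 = (c + 1)*(c^3 + 5*c^2 - 2*c - 24) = (c - 2)*(c + 1)*(c^2 + 7*c + 12) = (c - 2)*(c + 1)*(c + 4)*(c + 3)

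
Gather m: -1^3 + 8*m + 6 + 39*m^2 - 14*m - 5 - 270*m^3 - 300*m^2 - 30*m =-270*m^3 - 261*m^2 - 36*m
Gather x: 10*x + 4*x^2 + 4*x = 4*x^2 + 14*x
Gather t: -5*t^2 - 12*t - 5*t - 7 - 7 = -5*t^2 - 17*t - 14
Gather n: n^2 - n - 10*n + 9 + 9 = n^2 - 11*n + 18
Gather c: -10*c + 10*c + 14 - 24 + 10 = 0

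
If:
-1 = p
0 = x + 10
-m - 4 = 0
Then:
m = -4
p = -1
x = -10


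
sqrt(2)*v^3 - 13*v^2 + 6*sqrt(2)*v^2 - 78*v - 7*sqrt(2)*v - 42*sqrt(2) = (v + 6)*(v - 7*sqrt(2))*(sqrt(2)*v + 1)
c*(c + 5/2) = c^2 + 5*c/2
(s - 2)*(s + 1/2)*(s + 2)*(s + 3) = s^4 + 7*s^3/2 - 5*s^2/2 - 14*s - 6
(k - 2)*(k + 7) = k^2 + 5*k - 14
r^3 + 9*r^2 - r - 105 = (r - 3)*(r + 5)*(r + 7)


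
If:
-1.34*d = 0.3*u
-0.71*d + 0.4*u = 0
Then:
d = 0.00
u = 0.00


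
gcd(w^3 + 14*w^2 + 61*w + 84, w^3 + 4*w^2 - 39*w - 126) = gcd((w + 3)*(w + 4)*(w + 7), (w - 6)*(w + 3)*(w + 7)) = w^2 + 10*w + 21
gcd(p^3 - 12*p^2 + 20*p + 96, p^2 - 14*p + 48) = p^2 - 14*p + 48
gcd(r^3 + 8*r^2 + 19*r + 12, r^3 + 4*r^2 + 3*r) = r^2 + 4*r + 3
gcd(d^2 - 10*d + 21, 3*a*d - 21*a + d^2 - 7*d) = d - 7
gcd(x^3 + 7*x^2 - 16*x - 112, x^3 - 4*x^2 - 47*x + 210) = x + 7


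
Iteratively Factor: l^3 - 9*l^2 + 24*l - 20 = (l - 5)*(l^2 - 4*l + 4) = (l - 5)*(l - 2)*(l - 2)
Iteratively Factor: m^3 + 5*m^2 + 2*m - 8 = (m + 4)*(m^2 + m - 2) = (m - 1)*(m + 4)*(m + 2)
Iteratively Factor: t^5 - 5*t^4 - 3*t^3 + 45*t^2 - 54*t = (t - 3)*(t^4 - 2*t^3 - 9*t^2 + 18*t) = (t - 3)^2*(t^3 + t^2 - 6*t) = (t - 3)^2*(t - 2)*(t^2 + 3*t) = t*(t - 3)^2*(t - 2)*(t + 3)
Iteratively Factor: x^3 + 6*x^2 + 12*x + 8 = (x + 2)*(x^2 + 4*x + 4) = (x + 2)^2*(x + 2)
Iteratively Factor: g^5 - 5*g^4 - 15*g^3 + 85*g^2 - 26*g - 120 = (g - 3)*(g^4 - 2*g^3 - 21*g^2 + 22*g + 40) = (g - 3)*(g - 2)*(g^3 - 21*g - 20) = (g - 3)*(g - 2)*(g + 1)*(g^2 - g - 20) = (g - 5)*(g - 3)*(g - 2)*(g + 1)*(g + 4)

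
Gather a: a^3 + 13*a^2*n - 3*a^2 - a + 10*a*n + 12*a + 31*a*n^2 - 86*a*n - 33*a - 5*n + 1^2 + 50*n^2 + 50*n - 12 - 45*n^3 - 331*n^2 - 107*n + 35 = a^3 + a^2*(13*n - 3) + a*(31*n^2 - 76*n - 22) - 45*n^3 - 281*n^2 - 62*n + 24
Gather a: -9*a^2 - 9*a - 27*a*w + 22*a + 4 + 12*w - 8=-9*a^2 + a*(13 - 27*w) + 12*w - 4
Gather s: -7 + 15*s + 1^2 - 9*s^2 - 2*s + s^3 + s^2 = s^3 - 8*s^2 + 13*s - 6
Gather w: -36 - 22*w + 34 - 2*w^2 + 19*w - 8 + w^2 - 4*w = -w^2 - 7*w - 10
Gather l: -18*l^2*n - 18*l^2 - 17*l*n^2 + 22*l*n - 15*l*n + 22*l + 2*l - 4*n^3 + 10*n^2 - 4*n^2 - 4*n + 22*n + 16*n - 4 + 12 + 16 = l^2*(-18*n - 18) + l*(-17*n^2 + 7*n + 24) - 4*n^3 + 6*n^2 + 34*n + 24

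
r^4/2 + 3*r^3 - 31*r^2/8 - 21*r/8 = r*(r/2 + 1/4)*(r - 3/2)*(r + 7)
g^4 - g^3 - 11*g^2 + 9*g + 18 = (g - 3)*(g - 2)*(g + 1)*(g + 3)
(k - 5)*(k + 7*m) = k^2 + 7*k*m - 5*k - 35*m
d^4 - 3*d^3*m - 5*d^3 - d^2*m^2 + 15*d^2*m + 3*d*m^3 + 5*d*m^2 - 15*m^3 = (d - 5)*(d - 3*m)*(d - m)*(d + m)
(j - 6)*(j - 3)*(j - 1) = j^3 - 10*j^2 + 27*j - 18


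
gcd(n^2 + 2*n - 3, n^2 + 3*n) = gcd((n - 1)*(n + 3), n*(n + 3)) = n + 3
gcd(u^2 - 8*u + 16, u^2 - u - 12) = u - 4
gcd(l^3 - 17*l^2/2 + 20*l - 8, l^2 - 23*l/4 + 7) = l - 4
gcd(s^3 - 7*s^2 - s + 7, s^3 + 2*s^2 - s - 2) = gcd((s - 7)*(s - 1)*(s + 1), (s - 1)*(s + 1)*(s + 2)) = s^2 - 1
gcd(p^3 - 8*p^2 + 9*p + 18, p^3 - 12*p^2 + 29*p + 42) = p^2 - 5*p - 6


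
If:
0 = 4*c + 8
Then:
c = -2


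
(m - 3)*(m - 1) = m^2 - 4*m + 3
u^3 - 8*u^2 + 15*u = u*(u - 5)*(u - 3)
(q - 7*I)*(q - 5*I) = q^2 - 12*I*q - 35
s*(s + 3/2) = s^2 + 3*s/2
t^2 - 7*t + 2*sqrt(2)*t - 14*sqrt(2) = (t - 7)*(t + 2*sqrt(2))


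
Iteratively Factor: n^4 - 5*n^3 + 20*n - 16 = (n - 2)*(n^3 - 3*n^2 - 6*n + 8) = (n - 2)*(n + 2)*(n^2 - 5*n + 4) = (n - 4)*(n - 2)*(n + 2)*(n - 1)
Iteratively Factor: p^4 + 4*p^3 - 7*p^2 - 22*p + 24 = (p - 1)*(p^3 + 5*p^2 - 2*p - 24) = (p - 1)*(p + 4)*(p^2 + p - 6) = (p - 1)*(p + 3)*(p + 4)*(p - 2)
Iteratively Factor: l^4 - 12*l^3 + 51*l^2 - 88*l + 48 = (l - 4)*(l^3 - 8*l^2 + 19*l - 12) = (l - 4)^2*(l^2 - 4*l + 3) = (l - 4)^2*(l - 3)*(l - 1)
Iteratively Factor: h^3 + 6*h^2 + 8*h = (h + 4)*(h^2 + 2*h) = (h + 2)*(h + 4)*(h)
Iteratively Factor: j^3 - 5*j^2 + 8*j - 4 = (j - 2)*(j^2 - 3*j + 2) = (j - 2)^2*(j - 1)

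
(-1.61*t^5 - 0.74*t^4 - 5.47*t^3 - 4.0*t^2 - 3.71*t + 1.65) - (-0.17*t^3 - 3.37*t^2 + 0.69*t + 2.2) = -1.61*t^5 - 0.74*t^4 - 5.3*t^3 - 0.63*t^2 - 4.4*t - 0.55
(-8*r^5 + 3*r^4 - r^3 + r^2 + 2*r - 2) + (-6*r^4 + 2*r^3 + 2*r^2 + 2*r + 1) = -8*r^5 - 3*r^4 + r^3 + 3*r^2 + 4*r - 1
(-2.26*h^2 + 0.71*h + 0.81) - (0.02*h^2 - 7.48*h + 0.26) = -2.28*h^2 + 8.19*h + 0.55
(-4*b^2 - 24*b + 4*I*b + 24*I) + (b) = -4*b^2 - 23*b + 4*I*b + 24*I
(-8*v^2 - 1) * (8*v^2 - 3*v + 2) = -64*v^4 + 24*v^3 - 24*v^2 + 3*v - 2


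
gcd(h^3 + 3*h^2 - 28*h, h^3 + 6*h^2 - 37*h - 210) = h + 7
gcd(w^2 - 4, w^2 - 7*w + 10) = w - 2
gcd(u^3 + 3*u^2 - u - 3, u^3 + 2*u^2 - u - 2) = u^2 - 1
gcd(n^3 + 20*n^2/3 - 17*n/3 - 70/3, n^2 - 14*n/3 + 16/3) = n - 2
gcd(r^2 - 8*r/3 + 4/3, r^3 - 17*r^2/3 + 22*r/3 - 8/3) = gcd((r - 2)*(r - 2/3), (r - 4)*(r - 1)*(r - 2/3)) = r - 2/3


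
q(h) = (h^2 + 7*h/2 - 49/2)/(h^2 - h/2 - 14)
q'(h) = (1/2 - 2*h)*(h^2 + 7*h/2 - 49/2)/(h^2 - h/2 - 14)^2 + (2*h + 7/2)/(h^2 - h/2 - 14)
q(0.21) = 1.69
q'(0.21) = -0.29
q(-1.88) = 2.89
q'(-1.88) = -1.27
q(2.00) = 1.23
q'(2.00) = -0.29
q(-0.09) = 1.78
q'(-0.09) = -0.32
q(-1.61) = 2.60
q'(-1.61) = -0.94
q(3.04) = 0.74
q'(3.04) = -0.87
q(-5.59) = -0.64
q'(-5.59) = -0.76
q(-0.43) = 1.90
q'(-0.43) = -0.38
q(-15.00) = 0.68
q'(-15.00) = -0.03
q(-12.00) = 0.57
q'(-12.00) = -0.05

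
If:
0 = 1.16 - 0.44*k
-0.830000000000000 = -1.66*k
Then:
No Solution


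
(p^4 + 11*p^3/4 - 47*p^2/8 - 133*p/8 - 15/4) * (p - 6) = p^5 - 13*p^4/4 - 179*p^3/8 + 149*p^2/8 + 96*p + 45/2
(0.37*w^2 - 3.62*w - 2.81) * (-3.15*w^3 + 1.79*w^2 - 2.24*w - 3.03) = -1.1655*w^5 + 12.0653*w^4 + 1.5429*w^3 + 1.9578*w^2 + 17.263*w + 8.5143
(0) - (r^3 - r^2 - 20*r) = -r^3 + r^2 + 20*r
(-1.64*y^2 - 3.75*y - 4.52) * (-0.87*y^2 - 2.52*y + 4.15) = 1.4268*y^4 + 7.3953*y^3 + 6.5764*y^2 - 4.1721*y - 18.758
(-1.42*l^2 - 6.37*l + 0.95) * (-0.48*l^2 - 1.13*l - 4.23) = 0.6816*l^4 + 4.6622*l^3 + 12.7487*l^2 + 25.8716*l - 4.0185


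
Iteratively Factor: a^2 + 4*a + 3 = (a + 1)*(a + 3)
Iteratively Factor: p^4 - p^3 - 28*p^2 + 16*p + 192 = (p - 4)*(p^3 + 3*p^2 - 16*p - 48) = (p - 4)*(p + 3)*(p^2 - 16) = (p - 4)*(p + 3)*(p + 4)*(p - 4)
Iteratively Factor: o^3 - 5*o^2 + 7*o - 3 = (o - 1)*(o^2 - 4*o + 3) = (o - 1)^2*(o - 3)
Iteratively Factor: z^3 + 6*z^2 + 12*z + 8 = (z + 2)*(z^2 + 4*z + 4) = (z + 2)^2*(z + 2)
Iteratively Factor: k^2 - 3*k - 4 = (k + 1)*(k - 4)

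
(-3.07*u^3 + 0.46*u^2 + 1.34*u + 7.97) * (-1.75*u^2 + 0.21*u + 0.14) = 5.3725*u^5 - 1.4497*u^4 - 2.6782*u^3 - 13.6017*u^2 + 1.8613*u + 1.1158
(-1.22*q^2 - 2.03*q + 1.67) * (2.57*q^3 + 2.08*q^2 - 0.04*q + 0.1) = -3.1354*q^5 - 7.7547*q^4 + 0.1183*q^3 + 3.4328*q^2 - 0.2698*q + 0.167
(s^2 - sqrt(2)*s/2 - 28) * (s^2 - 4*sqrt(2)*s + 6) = s^4 - 9*sqrt(2)*s^3/2 - 18*s^2 + 109*sqrt(2)*s - 168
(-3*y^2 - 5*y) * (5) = -15*y^2 - 25*y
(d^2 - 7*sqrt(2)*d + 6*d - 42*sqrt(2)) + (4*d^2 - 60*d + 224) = 5*d^2 - 54*d - 7*sqrt(2)*d - 42*sqrt(2) + 224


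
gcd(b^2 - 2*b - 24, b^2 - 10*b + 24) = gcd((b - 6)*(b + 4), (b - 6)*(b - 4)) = b - 6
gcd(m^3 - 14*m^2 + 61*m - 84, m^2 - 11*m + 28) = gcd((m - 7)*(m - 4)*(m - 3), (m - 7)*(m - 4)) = m^2 - 11*m + 28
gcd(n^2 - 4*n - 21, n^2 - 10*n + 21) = n - 7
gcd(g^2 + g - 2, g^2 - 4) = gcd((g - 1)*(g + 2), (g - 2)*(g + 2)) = g + 2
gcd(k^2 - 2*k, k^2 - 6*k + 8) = k - 2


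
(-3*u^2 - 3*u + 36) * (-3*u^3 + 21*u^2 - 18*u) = 9*u^5 - 54*u^4 - 117*u^3 + 810*u^2 - 648*u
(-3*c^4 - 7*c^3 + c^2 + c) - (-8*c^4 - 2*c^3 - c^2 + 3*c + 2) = 5*c^4 - 5*c^3 + 2*c^2 - 2*c - 2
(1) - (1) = 0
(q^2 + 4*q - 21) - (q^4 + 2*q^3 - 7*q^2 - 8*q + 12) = -q^4 - 2*q^3 + 8*q^2 + 12*q - 33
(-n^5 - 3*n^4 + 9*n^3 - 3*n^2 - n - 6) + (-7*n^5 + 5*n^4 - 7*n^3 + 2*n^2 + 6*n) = -8*n^5 + 2*n^4 + 2*n^3 - n^2 + 5*n - 6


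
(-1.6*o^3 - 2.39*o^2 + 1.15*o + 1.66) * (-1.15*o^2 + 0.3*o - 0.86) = 1.84*o^5 + 2.2685*o^4 - 0.6635*o^3 + 0.491400000000001*o^2 - 0.491*o - 1.4276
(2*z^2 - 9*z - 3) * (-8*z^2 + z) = -16*z^4 + 74*z^3 + 15*z^2 - 3*z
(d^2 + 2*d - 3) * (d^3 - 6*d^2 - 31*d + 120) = d^5 - 4*d^4 - 46*d^3 + 76*d^2 + 333*d - 360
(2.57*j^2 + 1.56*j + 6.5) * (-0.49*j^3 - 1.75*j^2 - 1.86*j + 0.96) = -1.2593*j^5 - 5.2619*j^4 - 10.6952*j^3 - 11.8094*j^2 - 10.5924*j + 6.24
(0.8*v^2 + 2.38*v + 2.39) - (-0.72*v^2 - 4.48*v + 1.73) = 1.52*v^2 + 6.86*v + 0.66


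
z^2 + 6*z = z*(z + 6)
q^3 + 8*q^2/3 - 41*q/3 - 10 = (q - 3)*(q + 2/3)*(q + 5)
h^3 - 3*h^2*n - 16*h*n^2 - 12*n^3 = (h - 6*n)*(h + n)*(h + 2*n)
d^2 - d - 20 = (d - 5)*(d + 4)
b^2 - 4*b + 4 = (b - 2)^2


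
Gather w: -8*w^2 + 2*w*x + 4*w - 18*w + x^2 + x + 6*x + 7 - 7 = -8*w^2 + w*(2*x - 14) + x^2 + 7*x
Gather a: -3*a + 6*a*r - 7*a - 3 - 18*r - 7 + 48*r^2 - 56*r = a*(6*r - 10) + 48*r^2 - 74*r - 10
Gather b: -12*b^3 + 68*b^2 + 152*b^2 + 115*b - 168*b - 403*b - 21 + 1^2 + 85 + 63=-12*b^3 + 220*b^2 - 456*b + 128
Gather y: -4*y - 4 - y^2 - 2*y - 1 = -y^2 - 6*y - 5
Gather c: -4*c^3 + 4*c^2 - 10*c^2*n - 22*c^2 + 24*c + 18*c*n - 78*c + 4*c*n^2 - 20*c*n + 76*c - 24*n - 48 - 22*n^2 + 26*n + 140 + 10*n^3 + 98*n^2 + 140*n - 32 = -4*c^3 + c^2*(-10*n - 18) + c*(4*n^2 - 2*n + 22) + 10*n^3 + 76*n^2 + 142*n + 60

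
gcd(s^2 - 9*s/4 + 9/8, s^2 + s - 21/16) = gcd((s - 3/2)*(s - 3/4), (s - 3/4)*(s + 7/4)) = s - 3/4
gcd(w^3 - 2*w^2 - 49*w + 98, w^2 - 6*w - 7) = w - 7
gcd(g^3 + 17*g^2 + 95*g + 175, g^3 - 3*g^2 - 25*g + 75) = g + 5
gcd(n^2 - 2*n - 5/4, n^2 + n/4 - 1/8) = n + 1/2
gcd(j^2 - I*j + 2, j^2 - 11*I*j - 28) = 1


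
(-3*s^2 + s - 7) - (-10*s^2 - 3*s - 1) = 7*s^2 + 4*s - 6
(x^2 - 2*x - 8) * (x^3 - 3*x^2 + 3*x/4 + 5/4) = x^5 - 5*x^4 - 5*x^3/4 + 95*x^2/4 - 17*x/2 - 10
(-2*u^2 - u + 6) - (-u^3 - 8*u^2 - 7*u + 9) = u^3 + 6*u^2 + 6*u - 3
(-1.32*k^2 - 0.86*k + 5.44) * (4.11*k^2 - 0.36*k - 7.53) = -5.4252*k^4 - 3.0594*k^3 + 32.6076*k^2 + 4.5174*k - 40.9632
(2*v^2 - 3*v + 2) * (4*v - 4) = 8*v^3 - 20*v^2 + 20*v - 8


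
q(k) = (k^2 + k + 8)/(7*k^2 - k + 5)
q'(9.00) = 0.00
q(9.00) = 0.17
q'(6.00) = -0.01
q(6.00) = 0.20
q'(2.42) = -0.15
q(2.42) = 0.37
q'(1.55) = -0.40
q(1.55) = 0.59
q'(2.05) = -0.22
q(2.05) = 0.44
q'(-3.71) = 0.03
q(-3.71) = 0.17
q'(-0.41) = 1.23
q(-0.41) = 1.18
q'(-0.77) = 0.88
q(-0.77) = 0.79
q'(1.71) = -0.33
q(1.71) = 0.53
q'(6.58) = -0.01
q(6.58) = 0.19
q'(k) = (1 - 14*k)*(k^2 + k + 8)/(7*k^2 - k + 5)^2 + (2*k + 1)/(7*k^2 - k + 5)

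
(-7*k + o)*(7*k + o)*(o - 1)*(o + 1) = -49*k^2*o^2 + 49*k^2 + o^4 - o^2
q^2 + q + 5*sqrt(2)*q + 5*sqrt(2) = (q + 1)*(q + 5*sqrt(2))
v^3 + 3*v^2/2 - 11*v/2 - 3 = (v - 2)*(v + 1/2)*(v + 3)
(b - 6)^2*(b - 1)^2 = b^4 - 14*b^3 + 61*b^2 - 84*b + 36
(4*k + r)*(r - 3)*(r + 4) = 4*k*r^2 + 4*k*r - 48*k + r^3 + r^2 - 12*r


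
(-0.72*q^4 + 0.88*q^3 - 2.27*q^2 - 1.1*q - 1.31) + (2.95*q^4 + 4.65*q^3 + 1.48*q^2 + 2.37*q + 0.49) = 2.23*q^4 + 5.53*q^3 - 0.79*q^2 + 1.27*q - 0.82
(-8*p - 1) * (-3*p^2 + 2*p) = 24*p^3 - 13*p^2 - 2*p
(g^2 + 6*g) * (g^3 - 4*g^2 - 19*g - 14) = g^5 + 2*g^4 - 43*g^3 - 128*g^2 - 84*g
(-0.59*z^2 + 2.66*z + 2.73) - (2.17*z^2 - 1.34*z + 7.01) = -2.76*z^2 + 4.0*z - 4.28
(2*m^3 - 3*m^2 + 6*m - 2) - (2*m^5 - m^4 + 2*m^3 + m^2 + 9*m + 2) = -2*m^5 + m^4 - 4*m^2 - 3*m - 4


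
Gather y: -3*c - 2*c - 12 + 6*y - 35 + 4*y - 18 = -5*c + 10*y - 65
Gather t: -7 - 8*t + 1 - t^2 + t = -t^2 - 7*t - 6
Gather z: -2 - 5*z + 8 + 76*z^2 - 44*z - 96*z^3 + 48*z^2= -96*z^3 + 124*z^2 - 49*z + 6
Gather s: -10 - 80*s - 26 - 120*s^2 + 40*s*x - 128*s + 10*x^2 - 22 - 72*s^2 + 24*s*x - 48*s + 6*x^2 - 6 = -192*s^2 + s*(64*x - 256) + 16*x^2 - 64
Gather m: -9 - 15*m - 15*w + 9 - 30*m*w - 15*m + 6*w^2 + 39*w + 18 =m*(-30*w - 30) + 6*w^2 + 24*w + 18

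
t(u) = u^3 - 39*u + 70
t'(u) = 3*u^2 - 39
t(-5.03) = 138.91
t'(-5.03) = 36.90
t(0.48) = 51.39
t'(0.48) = -38.31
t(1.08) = 29.14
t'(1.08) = -35.50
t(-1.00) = 108.00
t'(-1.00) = -36.00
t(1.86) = 3.89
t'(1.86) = -28.62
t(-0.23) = 78.96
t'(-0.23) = -38.84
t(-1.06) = 110.15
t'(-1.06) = -35.63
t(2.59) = -13.64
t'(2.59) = -18.88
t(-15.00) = -2720.00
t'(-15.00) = 636.00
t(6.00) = 52.00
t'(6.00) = 69.00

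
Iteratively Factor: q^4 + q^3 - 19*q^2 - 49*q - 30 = (q + 2)*(q^3 - q^2 - 17*q - 15) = (q + 1)*(q + 2)*(q^2 - 2*q - 15) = (q - 5)*(q + 1)*(q + 2)*(q + 3)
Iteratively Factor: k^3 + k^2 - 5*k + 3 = (k - 1)*(k^2 + 2*k - 3) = (k - 1)^2*(k + 3)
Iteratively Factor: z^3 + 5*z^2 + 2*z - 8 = (z + 2)*(z^2 + 3*z - 4) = (z - 1)*(z + 2)*(z + 4)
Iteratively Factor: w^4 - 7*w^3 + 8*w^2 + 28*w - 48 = (w - 2)*(w^3 - 5*w^2 - 2*w + 24) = (w - 3)*(w - 2)*(w^2 - 2*w - 8) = (w - 4)*(w - 3)*(w - 2)*(w + 2)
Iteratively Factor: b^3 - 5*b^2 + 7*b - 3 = (b - 1)*(b^2 - 4*b + 3) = (b - 1)^2*(b - 3)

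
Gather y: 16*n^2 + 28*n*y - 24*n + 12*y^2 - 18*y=16*n^2 - 24*n + 12*y^2 + y*(28*n - 18)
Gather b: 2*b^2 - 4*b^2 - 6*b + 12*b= -2*b^2 + 6*b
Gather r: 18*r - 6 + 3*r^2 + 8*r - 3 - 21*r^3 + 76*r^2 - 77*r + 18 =-21*r^3 + 79*r^2 - 51*r + 9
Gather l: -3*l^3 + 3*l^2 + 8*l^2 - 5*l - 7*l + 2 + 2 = -3*l^3 + 11*l^2 - 12*l + 4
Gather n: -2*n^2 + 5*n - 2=-2*n^2 + 5*n - 2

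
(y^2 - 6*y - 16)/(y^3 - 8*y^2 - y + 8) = (y + 2)/(y^2 - 1)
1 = 1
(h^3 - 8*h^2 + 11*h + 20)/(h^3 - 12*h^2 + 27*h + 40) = (h - 4)/(h - 8)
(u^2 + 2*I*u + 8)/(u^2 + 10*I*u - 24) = (u - 2*I)/(u + 6*I)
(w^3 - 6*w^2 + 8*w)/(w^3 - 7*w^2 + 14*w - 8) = w/(w - 1)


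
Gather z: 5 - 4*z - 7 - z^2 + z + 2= -z^2 - 3*z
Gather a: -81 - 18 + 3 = -96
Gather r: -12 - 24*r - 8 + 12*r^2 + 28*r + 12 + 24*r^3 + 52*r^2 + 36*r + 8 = 24*r^3 + 64*r^2 + 40*r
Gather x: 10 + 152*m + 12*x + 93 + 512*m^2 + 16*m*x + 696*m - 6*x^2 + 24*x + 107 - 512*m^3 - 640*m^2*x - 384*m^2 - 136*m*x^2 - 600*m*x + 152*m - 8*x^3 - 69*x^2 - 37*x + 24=-512*m^3 + 128*m^2 + 1000*m - 8*x^3 + x^2*(-136*m - 75) + x*(-640*m^2 - 584*m - 1) + 234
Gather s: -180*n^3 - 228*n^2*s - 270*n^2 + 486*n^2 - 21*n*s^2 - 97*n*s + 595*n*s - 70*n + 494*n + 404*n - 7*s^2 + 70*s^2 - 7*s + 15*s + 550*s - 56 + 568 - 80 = -180*n^3 + 216*n^2 + 828*n + s^2*(63 - 21*n) + s*(-228*n^2 + 498*n + 558) + 432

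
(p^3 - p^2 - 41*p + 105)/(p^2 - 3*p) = p + 2 - 35/p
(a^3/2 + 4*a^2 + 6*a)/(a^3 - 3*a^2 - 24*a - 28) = a*(a + 6)/(2*(a^2 - 5*a - 14))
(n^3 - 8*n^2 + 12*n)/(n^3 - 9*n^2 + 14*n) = (n - 6)/(n - 7)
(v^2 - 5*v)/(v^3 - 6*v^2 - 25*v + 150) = v/(v^2 - v - 30)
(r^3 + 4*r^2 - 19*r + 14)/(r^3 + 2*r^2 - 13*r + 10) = (r + 7)/(r + 5)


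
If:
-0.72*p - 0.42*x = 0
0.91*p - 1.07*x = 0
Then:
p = 0.00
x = 0.00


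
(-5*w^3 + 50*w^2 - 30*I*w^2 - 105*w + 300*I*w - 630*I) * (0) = 0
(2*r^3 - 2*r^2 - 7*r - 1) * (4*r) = 8*r^4 - 8*r^3 - 28*r^2 - 4*r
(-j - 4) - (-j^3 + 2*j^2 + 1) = j^3 - 2*j^2 - j - 5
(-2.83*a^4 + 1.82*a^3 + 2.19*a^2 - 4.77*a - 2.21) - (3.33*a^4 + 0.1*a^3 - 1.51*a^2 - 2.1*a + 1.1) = -6.16*a^4 + 1.72*a^3 + 3.7*a^2 - 2.67*a - 3.31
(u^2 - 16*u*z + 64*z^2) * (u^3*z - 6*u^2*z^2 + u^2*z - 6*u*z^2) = u^5*z - 22*u^4*z^2 + u^4*z + 160*u^3*z^3 - 22*u^3*z^2 - 384*u^2*z^4 + 160*u^2*z^3 - 384*u*z^4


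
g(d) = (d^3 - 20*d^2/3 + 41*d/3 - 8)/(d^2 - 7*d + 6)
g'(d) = (7 - 2*d)*(d^3 - 20*d^2/3 + 41*d/3 - 8)/(d^2 - 7*d + 6)^2 + (3*d^2 - 40*d/3 + 41/3)/(d^2 - 7*d + 6) = (d^2 - 12*d + 26)/(d^2 - 12*d + 36)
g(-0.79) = -1.93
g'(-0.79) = 0.78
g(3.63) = -0.26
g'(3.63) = -0.78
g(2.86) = 0.01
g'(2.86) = -0.01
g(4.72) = -2.76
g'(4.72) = -5.10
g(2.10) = -0.13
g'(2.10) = 0.34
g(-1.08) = -2.16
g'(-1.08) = 0.80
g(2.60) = -0.01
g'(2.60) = 0.13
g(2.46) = -0.03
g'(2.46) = 0.20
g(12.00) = 14.00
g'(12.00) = 0.72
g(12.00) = 14.00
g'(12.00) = 0.72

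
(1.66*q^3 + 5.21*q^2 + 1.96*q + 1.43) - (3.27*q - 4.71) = 1.66*q^3 + 5.21*q^2 - 1.31*q + 6.14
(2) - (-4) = 6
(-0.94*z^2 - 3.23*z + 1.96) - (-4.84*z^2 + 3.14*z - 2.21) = 3.9*z^2 - 6.37*z + 4.17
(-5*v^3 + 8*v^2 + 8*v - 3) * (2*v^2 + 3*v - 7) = -10*v^5 + v^4 + 75*v^3 - 38*v^2 - 65*v + 21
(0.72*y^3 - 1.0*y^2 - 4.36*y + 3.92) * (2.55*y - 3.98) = 1.836*y^4 - 5.4156*y^3 - 7.138*y^2 + 27.3488*y - 15.6016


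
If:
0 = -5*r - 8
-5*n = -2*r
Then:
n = -16/25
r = -8/5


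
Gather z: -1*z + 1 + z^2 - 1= z^2 - z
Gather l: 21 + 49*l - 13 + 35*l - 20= 84*l - 12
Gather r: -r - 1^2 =-r - 1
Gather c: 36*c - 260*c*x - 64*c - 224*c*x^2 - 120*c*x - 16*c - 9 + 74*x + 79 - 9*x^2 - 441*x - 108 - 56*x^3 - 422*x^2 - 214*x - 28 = c*(-224*x^2 - 380*x - 44) - 56*x^3 - 431*x^2 - 581*x - 66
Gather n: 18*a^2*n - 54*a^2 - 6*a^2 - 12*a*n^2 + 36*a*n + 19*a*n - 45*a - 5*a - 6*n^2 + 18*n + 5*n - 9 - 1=-60*a^2 - 50*a + n^2*(-12*a - 6) + n*(18*a^2 + 55*a + 23) - 10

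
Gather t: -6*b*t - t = t*(-6*b - 1)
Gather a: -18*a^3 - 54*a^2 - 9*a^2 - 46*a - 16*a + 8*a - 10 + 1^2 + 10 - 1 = -18*a^3 - 63*a^2 - 54*a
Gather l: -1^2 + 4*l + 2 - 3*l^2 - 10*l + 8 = -3*l^2 - 6*l + 9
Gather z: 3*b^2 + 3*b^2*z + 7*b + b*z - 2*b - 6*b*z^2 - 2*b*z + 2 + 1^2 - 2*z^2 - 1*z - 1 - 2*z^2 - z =3*b^2 + 5*b + z^2*(-6*b - 4) + z*(3*b^2 - b - 2) + 2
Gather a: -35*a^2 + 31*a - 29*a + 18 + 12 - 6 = -35*a^2 + 2*a + 24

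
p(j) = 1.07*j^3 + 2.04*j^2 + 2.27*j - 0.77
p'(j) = 3.21*j^2 + 4.08*j + 2.27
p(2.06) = 21.92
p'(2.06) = 24.30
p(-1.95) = -5.37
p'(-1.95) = 6.52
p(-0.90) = -1.94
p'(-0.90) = 1.20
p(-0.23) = -1.20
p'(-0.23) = 1.50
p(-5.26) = -111.99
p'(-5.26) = 69.62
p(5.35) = 233.61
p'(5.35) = 115.98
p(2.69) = 40.93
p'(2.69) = 36.47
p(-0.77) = -1.80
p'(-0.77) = 1.03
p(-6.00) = -172.07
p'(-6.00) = 93.35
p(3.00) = 53.29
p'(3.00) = 43.40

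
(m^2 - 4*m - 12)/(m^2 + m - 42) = (m + 2)/(m + 7)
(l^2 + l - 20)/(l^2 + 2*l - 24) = (l + 5)/(l + 6)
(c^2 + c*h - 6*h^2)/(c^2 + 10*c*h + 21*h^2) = (c - 2*h)/(c + 7*h)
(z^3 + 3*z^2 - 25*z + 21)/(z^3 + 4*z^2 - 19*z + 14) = (z - 3)/(z - 2)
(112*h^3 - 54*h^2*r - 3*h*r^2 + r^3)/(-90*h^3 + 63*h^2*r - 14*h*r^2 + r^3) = (-112*h^3 + 54*h^2*r + 3*h*r^2 - r^3)/(90*h^3 - 63*h^2*r + 14*h*r^2 - r^3)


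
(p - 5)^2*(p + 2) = p^3 - 8*p^2 + 5*p + 50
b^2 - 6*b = b*(b - 6)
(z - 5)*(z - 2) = z^2 - 7*z + 10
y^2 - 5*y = y*(y - 5)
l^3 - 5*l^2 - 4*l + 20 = (l - 5)*(l - 2)*(l + 2)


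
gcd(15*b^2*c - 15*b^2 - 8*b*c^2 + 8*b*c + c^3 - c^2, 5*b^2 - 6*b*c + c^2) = 5*b - c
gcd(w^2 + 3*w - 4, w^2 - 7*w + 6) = w - 1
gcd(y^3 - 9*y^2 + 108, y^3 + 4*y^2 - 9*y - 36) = y + 3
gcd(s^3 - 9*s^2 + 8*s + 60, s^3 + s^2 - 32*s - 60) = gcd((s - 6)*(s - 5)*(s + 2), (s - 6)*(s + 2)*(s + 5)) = s^2 - 4*s - 12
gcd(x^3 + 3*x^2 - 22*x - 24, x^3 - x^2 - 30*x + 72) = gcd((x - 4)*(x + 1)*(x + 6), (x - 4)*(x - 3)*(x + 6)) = x^2 + 2*x - 24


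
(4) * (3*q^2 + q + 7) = 12*q^2 + 4*q + 28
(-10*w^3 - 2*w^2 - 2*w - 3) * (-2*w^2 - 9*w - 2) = 20*w^5 + 94*w^4 + 42*w^3 + 28*w^2 + 31*w + 6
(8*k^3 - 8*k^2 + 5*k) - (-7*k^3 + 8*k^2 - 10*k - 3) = 15*k^3 - 16*k^2 + 15*k + 3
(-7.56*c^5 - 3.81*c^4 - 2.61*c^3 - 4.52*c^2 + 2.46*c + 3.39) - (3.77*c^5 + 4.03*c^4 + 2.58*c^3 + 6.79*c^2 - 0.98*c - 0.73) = -11.33*c^5 - 7.84*c^4 - 5.19*c^3 - 11.31*c^2 + 3.44*c + 4.12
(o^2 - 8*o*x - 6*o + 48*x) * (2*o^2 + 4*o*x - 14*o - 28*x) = 2*o^4 - 12*o^3*x - 26*o^3 - 32*o^2*x^2 + 156*o^2*x + 84*o^2 + 416*o*x^2 - 504*o*x - 1344*x^2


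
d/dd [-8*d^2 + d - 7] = 1 - 16*d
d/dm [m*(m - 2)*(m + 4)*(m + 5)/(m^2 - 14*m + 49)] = (2*m^4 - 21*m^3 - 147*m^2 + 12*m + 280)/(m^3 - 21*m^2 + 147*m - 343)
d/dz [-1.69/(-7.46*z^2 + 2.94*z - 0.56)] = (4.9686 - 25.2148*z)/(7.46*z^2 - 2.94*z + 0.56)^2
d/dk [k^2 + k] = 2*k + 1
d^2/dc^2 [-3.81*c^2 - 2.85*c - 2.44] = -7.62000000000000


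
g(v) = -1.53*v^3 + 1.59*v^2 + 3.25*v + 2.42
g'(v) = -4.59*v^2 + 3.18*v + 3.25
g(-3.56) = 80.03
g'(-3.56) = -66.24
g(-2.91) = 44.13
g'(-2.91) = -44.87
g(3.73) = -42.74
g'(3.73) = -48.75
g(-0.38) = 1.50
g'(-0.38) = 1.38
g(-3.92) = 106.27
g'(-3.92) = -79.75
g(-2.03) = 15.17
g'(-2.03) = -22.12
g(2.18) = 1.21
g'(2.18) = -11.63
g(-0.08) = 2.17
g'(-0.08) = 2.97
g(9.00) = -954.91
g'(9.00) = -339.92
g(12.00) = -2373.46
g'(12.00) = -619.55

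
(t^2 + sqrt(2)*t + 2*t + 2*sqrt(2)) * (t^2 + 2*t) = t^4 + sqrt(2)*t^3 + 4*t^3 + 4*t^2 + 4*sqrt(2)*t^2 + 4*sqrt(2)*t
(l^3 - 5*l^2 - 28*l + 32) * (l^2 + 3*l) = l^5 - 2*l^4 - 43*l^3 - 52*l^2 + 96*l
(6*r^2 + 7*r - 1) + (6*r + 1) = 6*r^2 + 13*r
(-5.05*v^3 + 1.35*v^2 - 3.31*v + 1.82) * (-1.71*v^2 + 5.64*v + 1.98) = 8.6355*v^5 - 30.7905*v^4 + 3.2751*v^3 - 19.1076*v^2 + 3.711*v + 3.6036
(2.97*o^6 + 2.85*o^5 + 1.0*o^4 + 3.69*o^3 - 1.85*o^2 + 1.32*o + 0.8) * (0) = 0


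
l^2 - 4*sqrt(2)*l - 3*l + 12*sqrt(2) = (l - 3)*(l - 4*sqrt(2))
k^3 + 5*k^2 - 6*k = k*(k - 1)*(k + 6)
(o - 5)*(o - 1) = o^2 - 6*o + 5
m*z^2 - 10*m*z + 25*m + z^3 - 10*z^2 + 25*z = (m + z)*(z - 5)^2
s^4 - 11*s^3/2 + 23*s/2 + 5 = (s - 5)*(s - 2)*(s + 1/2)*(s + 1)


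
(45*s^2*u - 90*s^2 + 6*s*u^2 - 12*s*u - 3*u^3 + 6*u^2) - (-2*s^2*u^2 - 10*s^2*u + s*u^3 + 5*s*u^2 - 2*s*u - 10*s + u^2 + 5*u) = 2*s^2*u^2 + 55*s^2*u - 90*s^2 - s*u^3 + s*u^2 - 10*s*u + 10*s - 3*u^3 + 5*u^2 - 5*u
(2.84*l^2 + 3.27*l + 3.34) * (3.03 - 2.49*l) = -7.0716*l^3 + 0.462899999999998*l^2 + 1.5915*l + 10.1202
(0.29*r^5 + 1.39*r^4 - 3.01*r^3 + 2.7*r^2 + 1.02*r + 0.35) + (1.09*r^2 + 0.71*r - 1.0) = 0.29*r^5 + 1.39*r^4 - 3.01*r^3 + 3.79*r^2 + 1.73*r - 0.65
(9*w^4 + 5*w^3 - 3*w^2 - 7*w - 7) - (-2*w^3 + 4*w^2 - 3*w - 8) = 9*w^4 + 7*w^3 - 7*w^2 - 4*w + 1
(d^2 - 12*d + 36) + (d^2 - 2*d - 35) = 2*d^2 - 14*d + 1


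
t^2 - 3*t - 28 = (t - 7)*(t + 4)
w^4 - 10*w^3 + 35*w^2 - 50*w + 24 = (w - 4)*(w - 3)*(w - 2)*(w - 1)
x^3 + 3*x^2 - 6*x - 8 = (x - 2)*(x + 1)*(x + 4)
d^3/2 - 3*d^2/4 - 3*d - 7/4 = (d/2 + 1/2)*(d - 7/2)*(d + 1)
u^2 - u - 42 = (u - 7)*(u + 6)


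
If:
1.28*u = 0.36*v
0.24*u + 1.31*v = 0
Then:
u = 0.00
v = 0.00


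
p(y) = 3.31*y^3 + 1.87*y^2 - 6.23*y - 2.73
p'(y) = 9.93*y^2 + 3.74*y - 6.23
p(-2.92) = -51.00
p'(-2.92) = 67.52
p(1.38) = 0.93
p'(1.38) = 17.84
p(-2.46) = -25.36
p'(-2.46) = 44.66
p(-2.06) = -10.90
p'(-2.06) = 28.20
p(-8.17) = -1632.08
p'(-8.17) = 626.03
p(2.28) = 32.02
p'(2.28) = 53.92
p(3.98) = 210.77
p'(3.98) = 165.95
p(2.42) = 40.06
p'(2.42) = 60.97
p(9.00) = 2505.66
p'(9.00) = 831.76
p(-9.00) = -2208.18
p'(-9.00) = 764.44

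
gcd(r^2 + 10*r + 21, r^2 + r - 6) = r + 3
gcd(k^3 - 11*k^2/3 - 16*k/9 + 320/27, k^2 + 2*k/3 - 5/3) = k + 5/3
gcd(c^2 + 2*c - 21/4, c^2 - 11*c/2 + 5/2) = 1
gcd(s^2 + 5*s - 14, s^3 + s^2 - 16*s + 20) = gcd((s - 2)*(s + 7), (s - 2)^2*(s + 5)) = s - 2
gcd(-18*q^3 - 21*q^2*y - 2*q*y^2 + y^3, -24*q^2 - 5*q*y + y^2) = 3*q + y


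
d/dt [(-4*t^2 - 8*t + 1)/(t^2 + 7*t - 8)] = (-20*t^2 + 62*t + 57)/(t^4 + 14*t^3 + 33*t^2 - 112*t + 64)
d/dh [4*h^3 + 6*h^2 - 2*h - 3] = 12*h^2 + 12*h - 2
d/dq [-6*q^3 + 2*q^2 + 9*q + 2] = -18*q^2 + 4*q + 9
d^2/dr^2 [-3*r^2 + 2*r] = -6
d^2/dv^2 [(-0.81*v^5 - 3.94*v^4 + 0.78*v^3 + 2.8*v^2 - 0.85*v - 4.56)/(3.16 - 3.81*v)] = (141.096492*v^5 + 50.5983239999999*v^4 - 619.85478*v^3 + 528.464496*v^2 - 46.732608*v + 96.934792)/(55.306341*v^3 - 137.612628*v^2 + 114.135408*v - 31.554496)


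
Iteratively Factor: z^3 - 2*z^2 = (z)*(z^2 - 2*z) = z^2*(z - 2)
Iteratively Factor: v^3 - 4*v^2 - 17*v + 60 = (v + 4)*(v^2 - 8*v + 15) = (v - 5)*(v + 4)*(v - 3)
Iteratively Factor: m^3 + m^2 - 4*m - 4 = (m - 2)*(m^2 + 3*m + 2) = (m - 2)*(m + 2)*(m + 1)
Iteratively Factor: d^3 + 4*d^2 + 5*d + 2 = (d + 1)*(d^2 + 3*d + 2) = (d + 1)^2*(d + 2)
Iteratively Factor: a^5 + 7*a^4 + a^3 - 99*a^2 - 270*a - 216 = (a - 4)*(a^4 + 11*a^3 + 45*a^2 + 81*a + 54) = (a - 4)*(a + 3)*(a^3 + 8*a^2 + 21*a + 18) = (a - 4)*(a + 3)^2*(a^2 + 5*a + 6) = (a - 4)*(a + 3)^3*(a + 2)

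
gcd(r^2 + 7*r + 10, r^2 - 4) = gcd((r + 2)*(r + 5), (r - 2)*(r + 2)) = r + 2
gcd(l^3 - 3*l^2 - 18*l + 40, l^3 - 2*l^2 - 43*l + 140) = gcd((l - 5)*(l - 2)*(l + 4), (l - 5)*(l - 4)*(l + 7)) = l - 5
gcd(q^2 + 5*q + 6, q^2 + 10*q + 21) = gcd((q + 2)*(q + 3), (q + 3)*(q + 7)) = q + 3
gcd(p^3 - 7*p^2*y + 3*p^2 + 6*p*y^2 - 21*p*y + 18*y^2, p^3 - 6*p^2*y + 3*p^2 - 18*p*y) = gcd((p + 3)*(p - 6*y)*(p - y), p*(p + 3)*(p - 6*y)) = -p^2 + 6*p*y - 3*p + 18*y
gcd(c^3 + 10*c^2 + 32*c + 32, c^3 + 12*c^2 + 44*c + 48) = c^2 + 6*c + 8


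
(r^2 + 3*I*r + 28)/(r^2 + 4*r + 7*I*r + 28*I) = (r - 4*I)/(r + 4)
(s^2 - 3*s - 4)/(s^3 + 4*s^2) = (s^2 - 3*s - 4)/(s^2*(s + 4))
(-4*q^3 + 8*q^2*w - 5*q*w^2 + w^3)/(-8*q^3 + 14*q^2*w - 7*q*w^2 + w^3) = (2*q - w)/(4*q - w)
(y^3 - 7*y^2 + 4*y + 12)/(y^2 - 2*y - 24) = (y^2 - y - 2)/(y + 4)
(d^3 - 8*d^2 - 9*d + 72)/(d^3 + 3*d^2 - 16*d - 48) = (d^2 - 11*d + 24)/(d^2 - 16)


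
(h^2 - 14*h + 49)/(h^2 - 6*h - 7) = (h - 7)/(h + 1)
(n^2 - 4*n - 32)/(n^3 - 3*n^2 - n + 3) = (n^2 - 4*n - 32)/(n^3 - 3*n^2 - n + 3)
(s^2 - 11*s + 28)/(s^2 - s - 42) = (s - 4)/(s + 6)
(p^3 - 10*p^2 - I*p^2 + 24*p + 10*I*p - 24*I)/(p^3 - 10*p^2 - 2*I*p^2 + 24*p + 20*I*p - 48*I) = (p - I)/(p - 2*I)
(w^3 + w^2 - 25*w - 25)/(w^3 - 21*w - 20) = (w + 5)/(w + 4)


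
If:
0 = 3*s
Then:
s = 0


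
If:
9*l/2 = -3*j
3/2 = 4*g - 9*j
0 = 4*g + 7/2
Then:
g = -7/8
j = -5/9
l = 10/27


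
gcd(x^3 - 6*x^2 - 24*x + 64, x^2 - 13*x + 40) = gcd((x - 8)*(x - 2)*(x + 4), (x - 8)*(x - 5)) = x - 8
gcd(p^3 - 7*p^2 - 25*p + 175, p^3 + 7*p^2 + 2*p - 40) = p + 5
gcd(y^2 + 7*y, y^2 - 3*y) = y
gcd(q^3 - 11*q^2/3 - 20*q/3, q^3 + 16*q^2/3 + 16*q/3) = q^2 + 4*q/3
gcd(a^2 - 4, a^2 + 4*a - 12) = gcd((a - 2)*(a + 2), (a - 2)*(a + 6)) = a - 2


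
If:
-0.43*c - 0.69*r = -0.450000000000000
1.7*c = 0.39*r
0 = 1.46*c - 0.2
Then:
No Solution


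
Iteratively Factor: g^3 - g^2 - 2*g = (g)*(g^2 - g - 2) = g*(g + 1)*(g - 2)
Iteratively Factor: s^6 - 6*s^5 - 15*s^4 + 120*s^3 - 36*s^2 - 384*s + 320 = (s - 2)*(s^5 - 4*s^4 - 23*s^3 + 74*s^2 + 112*s - 160) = (s - 2)*(s + 2)*(s^4 - 6*s^3 - 11*s^2 + 96*s - 80) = (s - 2)*(s - 1)*(s + 2)*(s^3 - 5*s^2 - 16*s + 80) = (s - 4)*(s - 2)*(s - 1)*(s + 2)*(s^2 - s - 20) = (s - 4)*(s - 2)*(s - 1)*(s + 2)*(s + 4)*(s - 5)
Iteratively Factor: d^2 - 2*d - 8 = (d - 4)*(d + 2)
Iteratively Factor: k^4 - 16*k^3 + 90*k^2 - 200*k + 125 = (k - 5)*(k^3 - 11*k^2 + 35*k - 25) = (k - 5)^2*(k^2 - 6*k + 5) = (k - 5)^2*(k - 1)*(k - 5)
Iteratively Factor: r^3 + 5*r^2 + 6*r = (r + 2)*(r^2 + 3*r) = r*(r + 2)*(r + 3)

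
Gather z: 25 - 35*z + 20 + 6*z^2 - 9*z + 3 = 6*z^2 - 44*z + 48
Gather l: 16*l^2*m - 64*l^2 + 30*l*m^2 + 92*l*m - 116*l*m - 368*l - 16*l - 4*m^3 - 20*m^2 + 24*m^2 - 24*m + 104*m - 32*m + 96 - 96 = l^2*(16*m - 64) + l*(30*m^2 - 24*m - 384) - 4*m^3 + 4*m^2 + 48*m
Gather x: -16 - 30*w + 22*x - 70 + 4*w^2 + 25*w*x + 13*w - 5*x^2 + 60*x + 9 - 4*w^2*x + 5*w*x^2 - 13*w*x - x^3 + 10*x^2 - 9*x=4*w^2 - 17*w - x^3 + x^2*(5*w + 5) + x*(-4*w^2 + 12*w + 73) - 77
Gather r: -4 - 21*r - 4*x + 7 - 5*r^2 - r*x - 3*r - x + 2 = -5*r^2 + r*(-x - 24) - 5*x + 5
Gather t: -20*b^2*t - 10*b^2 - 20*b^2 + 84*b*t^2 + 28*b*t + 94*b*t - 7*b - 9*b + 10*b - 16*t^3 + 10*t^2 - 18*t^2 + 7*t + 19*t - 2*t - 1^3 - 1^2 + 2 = -30*b^2 - 6*b - 16*t^3 + t^2*(84*b - 8) + t*(-20*b^2 + 122*b + 24)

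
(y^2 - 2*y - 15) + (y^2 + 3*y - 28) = 2*y^2 + y - 43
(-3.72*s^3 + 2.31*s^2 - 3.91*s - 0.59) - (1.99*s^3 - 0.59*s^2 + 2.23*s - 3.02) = -5.71*s^3 + 2.9*s^2 - 6.14*s + 2.43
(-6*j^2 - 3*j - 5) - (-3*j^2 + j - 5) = -3*j^2 - 4*j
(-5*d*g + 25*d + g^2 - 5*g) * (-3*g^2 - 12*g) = 15*d*g^3 - 15*d*g^2 - 300*d*g - 3*g^4 + 3*g^3 + 60*g^2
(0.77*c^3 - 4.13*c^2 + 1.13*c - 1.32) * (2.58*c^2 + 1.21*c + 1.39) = 1.9866*c^5 - 9.7237*c^4 - 1.0116*c^3 - 7.779*c^2 - 0.0265000000000002*c - 1.8348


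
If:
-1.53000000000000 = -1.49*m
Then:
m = 1.03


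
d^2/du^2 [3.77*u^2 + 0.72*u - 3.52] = 7.54000000000000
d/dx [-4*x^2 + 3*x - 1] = 3 - 8*x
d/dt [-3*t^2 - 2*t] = -6*t - 2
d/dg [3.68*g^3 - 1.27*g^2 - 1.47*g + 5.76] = 11.04*g^2 - 2.54*g - 1.47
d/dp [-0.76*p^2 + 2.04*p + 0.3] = 2.04 - 1.52*p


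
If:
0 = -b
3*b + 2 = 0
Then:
No Solution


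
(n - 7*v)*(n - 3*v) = n^2 - 10*n*v + 21*v^2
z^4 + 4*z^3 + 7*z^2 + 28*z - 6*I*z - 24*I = (z + 4)*(z - 2*I)*(z - I)*(z + 3*I)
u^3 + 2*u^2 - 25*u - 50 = (u - 5)*(u + 2)*(u + 5)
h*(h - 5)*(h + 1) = h^3 - 4*h^2 - 5*h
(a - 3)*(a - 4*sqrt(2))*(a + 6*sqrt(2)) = a^3 - 3*a^2 + 2*sqrt(2)*a^2 - 48*a - 6*sqrt(2)*a + 144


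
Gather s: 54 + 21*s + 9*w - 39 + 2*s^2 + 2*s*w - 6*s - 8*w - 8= 2*s^2 + s*(2*w + 15) + w + 7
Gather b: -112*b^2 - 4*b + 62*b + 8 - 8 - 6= -112*b^2 + 58*b - 6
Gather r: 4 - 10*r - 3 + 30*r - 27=20*r - 26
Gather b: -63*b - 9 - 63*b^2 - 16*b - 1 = -63*b^2 - 79*b - 10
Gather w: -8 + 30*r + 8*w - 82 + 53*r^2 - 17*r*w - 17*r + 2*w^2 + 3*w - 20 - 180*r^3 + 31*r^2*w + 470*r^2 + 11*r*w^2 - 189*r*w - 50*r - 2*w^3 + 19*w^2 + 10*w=-180*r^3 + 523*r^2 - 37*r - 2*w^3 + w^2*(11*r + 21) + w*(31*r^2 - 206*r + 21) - 110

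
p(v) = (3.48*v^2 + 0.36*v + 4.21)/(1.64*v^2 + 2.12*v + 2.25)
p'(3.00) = 0.11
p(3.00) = 1.57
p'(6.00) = 0.05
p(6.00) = 1.78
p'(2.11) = 0.13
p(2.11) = 1.46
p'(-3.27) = 0.35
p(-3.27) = 3.13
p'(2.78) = 0.11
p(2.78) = 1.54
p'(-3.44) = 0.32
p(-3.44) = 3.07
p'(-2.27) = 0.65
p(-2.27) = 3.62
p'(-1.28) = 0.13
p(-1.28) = 4.25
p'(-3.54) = 0.30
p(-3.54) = 3.04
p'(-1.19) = -0.17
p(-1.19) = 4.25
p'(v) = (-3.28*v - 2.12)*(3.48*v^2 + 0.36*v + 4.21)/(1.64*v^2 + 2.12*v + 2.25)^2 + (6.96*v + 0.36)/(1.64*v^2 + 2.12*v + 2.25) = (6.7872*v^2 + 1.8512*v - 8.1152)/(2.6896*v^4 + 6.9536*v^3 + 11.8744*v^2 + 9.54*v + 5.0625)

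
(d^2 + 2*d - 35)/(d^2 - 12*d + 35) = (d + 7)/(d - 7)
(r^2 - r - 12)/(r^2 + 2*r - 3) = (r - 4)/(r - 1)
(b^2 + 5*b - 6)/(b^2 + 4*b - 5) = (b + 6)/(b + 5)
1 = 1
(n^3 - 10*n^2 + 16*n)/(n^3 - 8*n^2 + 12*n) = (n - 8)/(n - 6)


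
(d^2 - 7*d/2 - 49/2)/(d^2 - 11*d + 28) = (d + 7/2)/(d - 4)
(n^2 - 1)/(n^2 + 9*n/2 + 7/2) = 2*(n - 1)/(2*n + 7)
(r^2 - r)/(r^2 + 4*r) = (r - 1)/(r + 4)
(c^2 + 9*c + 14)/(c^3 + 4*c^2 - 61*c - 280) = (c + 2)/(c^2 - 3*c - 40)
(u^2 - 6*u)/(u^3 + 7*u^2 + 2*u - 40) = u*(u - 6)/(u^3 + 7*u^2 + 2*u - 40)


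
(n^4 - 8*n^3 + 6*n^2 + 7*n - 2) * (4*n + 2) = 4*n^5 - 30*n^4 + 8*n^3 + 40*n^2 + 6*n - 4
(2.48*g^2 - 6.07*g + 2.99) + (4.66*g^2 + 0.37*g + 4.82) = 7.14*g^2 - 5.7*g + 7.81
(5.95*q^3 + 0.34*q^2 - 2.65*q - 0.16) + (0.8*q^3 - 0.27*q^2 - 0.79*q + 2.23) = 6.75*q^3 + 0.07*q^2 - 3.44*q + 2.07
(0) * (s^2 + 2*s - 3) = 0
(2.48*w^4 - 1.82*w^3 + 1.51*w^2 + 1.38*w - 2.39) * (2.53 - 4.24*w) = -10.5152*w^5 + 13.9912*w^4 - 11.007*w^3 - 2.0309*w^2 + 13.625*w - 6.0467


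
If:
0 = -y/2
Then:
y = 0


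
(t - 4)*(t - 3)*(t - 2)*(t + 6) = t^4 - 3*t^3 - 28*t^2 + 132*t - 144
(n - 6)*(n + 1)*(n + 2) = n^3 - 3*n^2 - 16*n - 12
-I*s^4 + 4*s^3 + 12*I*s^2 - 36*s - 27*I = (s - 3)*(s + 3)*(s + 3*I)*(-I*s + 1)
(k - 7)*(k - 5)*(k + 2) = k^3 - 10*k^2 + 11*k + 70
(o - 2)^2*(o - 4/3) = o^3 - 16*o^2/3 + 28*o/3 - 16/3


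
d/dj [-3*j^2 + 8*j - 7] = 8 - 6*j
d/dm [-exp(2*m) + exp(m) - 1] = (1 - 2*exp(m))*exp(m)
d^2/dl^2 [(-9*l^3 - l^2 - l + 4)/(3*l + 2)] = 2*(-81*l^3 - 162*l^2 - 108*l + 38)/(27*l^3 + 54*l^2 + 36*l + 8)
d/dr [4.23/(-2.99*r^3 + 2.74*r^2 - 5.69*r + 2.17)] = (37.9431*r^2 - 23.1804*r + 24.0687)/(2.99*r^3 - 2.74*r^2 + 5.69*r - 2.17)^2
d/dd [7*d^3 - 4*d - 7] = 21*d^2 - 4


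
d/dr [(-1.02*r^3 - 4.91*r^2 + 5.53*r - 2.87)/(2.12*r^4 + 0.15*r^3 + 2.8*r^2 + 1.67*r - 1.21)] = (2.1624*r^6 + 20.8184*r^5 - 37.2903*r^4 + 19.2718*r^3 - 18.6896*r^2 + 27.9542*r - 1.8984)/(4.4944*r^8 + 0.636*r^7 + 11.8945*r^6 + 7.9208*r^5 + 3.2106*r^4 + 8.989*r^3 - 3.9871*r^2 - 4.0414*r + 1.4641)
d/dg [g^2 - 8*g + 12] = 2*g - 8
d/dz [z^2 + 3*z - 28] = 2*z + 3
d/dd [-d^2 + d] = 1 - 2*d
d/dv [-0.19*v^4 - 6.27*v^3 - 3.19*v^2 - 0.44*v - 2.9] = -0.76*v^3 - 18.81*v^2 - 6.38*v - 0.44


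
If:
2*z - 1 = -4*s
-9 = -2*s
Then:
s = 9/2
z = -17/2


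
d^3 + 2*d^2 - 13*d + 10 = (d - 2)*(d - 1)*(d + 5)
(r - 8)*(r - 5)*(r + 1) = r^3 - 12*r^2 + 27*r + 40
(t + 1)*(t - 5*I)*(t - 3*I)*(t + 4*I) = t^4 + t^3 - 4*I*t^3 + 17*t^2 - 4*I*t^2 + 17*t - 60*I*t - 60*I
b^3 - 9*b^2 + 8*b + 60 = (b - 6)*(b - 5)*(b + 2)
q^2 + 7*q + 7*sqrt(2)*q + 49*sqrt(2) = (q + 7)*(q + 7*sqrt(2))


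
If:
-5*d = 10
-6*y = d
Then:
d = -2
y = 1/3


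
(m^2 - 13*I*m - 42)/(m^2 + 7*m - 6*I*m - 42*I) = (m - 7*I)/(m + 7)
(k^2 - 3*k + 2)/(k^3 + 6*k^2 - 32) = (k - 1)/(k^2 + 8*k + 16)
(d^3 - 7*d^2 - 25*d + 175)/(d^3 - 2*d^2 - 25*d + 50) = (d - 7)/(d - 2)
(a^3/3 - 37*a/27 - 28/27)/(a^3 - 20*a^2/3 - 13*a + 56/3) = (9*a^3 - 37*a - 28)/(9*(3*a^3 - 20*a^2 - 39*a + 56))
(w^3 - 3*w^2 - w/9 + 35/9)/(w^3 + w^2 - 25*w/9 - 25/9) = (3*w - 7)/(3*w + 5)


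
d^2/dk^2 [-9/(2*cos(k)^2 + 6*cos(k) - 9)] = 18*(8*sin(k)^4 - 58*sin(k)^2 + 9*cos(k)/2 + 9*cos(3*k)/2 - 4)/(-2*sin(k)^2 + 6*cos(k) - 7)^3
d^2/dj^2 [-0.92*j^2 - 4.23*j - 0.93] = -1.84000000000000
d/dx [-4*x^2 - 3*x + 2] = -8*x - 3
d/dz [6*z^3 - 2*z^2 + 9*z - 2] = 18*z^2 - 4*z + 9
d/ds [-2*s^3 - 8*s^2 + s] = -6*s^2 - 16*s + 1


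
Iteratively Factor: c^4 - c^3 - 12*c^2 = (c - 4)*(c^3 + 3*c^2) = c*(c - 4)*(c^2 + 3*c) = c^2*(c - 4)*(c + 3)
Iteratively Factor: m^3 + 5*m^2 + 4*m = (m)*(m^2 + 5*m + 4) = m*(m + 4)*(m + 1)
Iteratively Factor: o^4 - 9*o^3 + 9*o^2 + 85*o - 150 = (o - 5)*(o^3 - 4*o^2 - 11*o + 30) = (o - 5)^2*(o^2 + o - 6) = (o - 5)^2*(o - 2)*(o + 3)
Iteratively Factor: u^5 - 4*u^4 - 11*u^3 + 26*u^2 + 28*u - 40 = (u - 2)*(u^4 - 2*u^3 - 15*u^2 - 4*u + 20) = (u - 5)*(u - 2)*(u^3 + 3*u^2 - 4) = (u - 5)*(u - 2)*(u + 2)*(u^2 + u - 2) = (u - 5)*(u - 2)*(u - 1)*(u + 2)*(u + 2)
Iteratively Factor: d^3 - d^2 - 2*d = (d - 2)*(d^2 + d) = d*(d - 2)*(d + 1)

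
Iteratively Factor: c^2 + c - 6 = (c + 3)*(c - 2)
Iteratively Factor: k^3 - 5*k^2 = (k)*(k^2 - 5*k) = k^2*(k - 5)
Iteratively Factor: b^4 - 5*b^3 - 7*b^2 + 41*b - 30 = (b - 1)*(b^3 - 4*b^2 - 11*b + 30) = (b - 2)*(b - 1)*(b^2 - 2*b - 15) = (b - 2)*(b - 1)*(b + 3)*(b - 5)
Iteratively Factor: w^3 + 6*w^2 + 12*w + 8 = (w + 2)*(w^2 + 4*w + 4) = (w + 2)^2*(w + 2)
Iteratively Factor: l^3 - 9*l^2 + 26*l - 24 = (l - 2)*(l^2 - 7*l + 12) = (l - 4)*(l - 2)*(l - 3)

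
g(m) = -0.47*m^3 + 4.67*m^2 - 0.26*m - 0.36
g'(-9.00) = -198.53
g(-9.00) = 722.88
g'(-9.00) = -198.53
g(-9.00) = 722.88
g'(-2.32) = -29.52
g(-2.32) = 31.25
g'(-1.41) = -16.23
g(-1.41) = 10.61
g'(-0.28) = -2.99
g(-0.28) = 0.09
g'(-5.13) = -85.28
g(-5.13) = 187.33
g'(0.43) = 3.50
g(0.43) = 0.35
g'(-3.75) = -55.11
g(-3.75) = 91.07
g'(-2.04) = -25.18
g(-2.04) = 23.60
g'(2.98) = 15.05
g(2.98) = 27.90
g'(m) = -1.41*m^2 + 9.34*m - 0.26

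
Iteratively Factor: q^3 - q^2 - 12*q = (q)*(q^2 - q - 12) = q*(q - 4)*(q + 3)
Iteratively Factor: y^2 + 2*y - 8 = (y - 2)*(y + 4)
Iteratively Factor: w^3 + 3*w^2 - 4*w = (w - 1)*(w^2 + 4*w) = w*(w - 1)*(w + 4)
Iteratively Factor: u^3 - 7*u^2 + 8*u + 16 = (u - 4)*(u^2 - 3*u - 4) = (u - 4)^2*(u + 1)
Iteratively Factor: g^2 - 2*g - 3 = (g - 3)*(g + 1)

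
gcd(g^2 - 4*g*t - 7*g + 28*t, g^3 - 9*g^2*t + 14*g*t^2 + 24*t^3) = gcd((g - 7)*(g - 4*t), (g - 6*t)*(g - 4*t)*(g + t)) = -g + 4*t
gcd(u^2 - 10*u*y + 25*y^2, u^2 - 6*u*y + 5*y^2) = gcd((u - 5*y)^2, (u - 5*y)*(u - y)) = -u + 5*y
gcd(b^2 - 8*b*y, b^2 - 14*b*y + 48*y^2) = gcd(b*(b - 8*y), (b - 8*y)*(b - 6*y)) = -b + 8*y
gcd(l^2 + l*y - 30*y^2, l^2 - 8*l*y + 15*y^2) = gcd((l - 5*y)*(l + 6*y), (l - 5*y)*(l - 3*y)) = -l + 5*y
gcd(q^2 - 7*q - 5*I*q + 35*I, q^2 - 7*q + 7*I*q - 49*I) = q - 7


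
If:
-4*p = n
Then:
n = -4*p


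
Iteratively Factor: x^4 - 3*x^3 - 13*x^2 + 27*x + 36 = (x + 1)*(x^3 - 4*x^2 - 9*x + 36) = (x + 1)*(x + 3)*(x^2 - 7*x + 12) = (x - 4)*(x + 1)*(x + 3)*(x - 3)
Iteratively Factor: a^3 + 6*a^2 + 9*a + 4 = (a + 1)*(a^2 + 5*a + 4) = (a + 1)*(a + 4)*(a + 1)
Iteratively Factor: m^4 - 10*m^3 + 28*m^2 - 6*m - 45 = (m + 1)*(m^3 - 11*m^2 + 39*m - 45) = (m - 3)*(m + 1)*(m^2 - 8*m + 15) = (m - 5)*(m - 3)*(m + 1)*(m - 3)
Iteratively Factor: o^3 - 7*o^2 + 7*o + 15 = (o - 5)*(o^2 - 2*o - 3) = (o - 5)*(o + 1)*(o - 3)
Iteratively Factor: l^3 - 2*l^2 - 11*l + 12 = (l + 3)*(l^2 - 5*l + 4) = (l - 1)*(l + 3)*(l - 4)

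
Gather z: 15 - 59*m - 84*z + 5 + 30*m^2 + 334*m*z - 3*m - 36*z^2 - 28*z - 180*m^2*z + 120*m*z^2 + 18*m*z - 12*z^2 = 30*m^2 - 62*m + z^2*(120*m - 48) + z*(-180*m^2 + 352*m - 112) + 20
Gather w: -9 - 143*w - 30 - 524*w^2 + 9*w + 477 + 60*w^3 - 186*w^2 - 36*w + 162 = 60*w^3 - 710*w^2 - 170*w + 600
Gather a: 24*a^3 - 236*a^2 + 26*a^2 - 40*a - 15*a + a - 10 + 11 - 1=24*a^3 - 210*a^2 - 54*a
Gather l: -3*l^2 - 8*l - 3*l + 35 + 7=-3*l^2 - 11*l + 42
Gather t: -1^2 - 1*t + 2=1 - t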